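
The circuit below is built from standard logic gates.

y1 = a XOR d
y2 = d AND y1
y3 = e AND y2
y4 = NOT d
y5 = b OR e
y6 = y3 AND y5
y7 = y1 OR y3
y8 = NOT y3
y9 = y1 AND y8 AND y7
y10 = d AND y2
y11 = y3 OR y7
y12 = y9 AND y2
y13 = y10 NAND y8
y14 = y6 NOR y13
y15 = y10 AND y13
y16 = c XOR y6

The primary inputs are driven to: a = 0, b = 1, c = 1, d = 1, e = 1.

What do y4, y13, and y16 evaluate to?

y4 = 0  y13 = 1  y16 = 0

y1 = a XOR d = 0 XOR 1 = 1
y2 = d AND y1 = 1 AND 1 = 1
y3 = e AND y2 = 1 AND 1 = 1
y4 = NOT d = NOT 1 = 0
y5 = b OR e = 1 OR 1 = 1
y6 = y3 AND y5 = 1 AND 1 = 1
y8 = NOT y3 = NOT 1 = 0
y10 = d AND y2 = 1 AND 1 = 1
y13 = y10 NAND y8 = 1 NAND 0 = 1
y16 = c XOR y6 = 1 XOR 1 = 0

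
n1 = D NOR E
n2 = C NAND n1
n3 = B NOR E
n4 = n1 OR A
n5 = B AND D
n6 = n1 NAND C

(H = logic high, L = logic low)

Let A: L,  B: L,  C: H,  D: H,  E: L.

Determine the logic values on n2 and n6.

n2 = H, n6 = H

n1 = D NOR E = H NOR L = L
n2 = C NAND n1 = H NAND L = H
n6 = n1 NAND C = L NAND H = H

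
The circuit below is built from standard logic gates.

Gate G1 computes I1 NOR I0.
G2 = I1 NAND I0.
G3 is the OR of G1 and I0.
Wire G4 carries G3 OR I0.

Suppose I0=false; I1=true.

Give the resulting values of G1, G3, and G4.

G1 = false, G3 = false, G4 = false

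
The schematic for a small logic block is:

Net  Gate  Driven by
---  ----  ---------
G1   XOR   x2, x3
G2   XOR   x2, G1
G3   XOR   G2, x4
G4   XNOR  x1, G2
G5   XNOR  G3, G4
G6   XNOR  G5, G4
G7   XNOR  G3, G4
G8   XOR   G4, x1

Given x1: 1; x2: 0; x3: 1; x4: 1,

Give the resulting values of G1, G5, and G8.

G1 = x2 XOR x3 = 0 XOR 1 = 1
G2 = x2 XOR G1 = 0 XOR 1 = 1
G3 = G2 XOR x4 = 1 XOR 1 = 0
G4 = x1 XNOR G2 = 1 XNOR 1 = 1
G5 = G3 XNOR G4 = 0 XNOR 1 = 0
G8 = G4 XOR x1 = 1 XOR 1 = 0

G1 = 1, G5 = 0, G8 = 0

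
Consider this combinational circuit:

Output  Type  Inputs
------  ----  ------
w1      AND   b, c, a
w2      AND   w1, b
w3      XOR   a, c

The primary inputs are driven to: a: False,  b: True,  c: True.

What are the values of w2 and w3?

w1 = b AND c AND a = True AND True AND False = False
w2 = w1 AND b = False AND True = False
w3 = a XOR c = False XOR True = True

w2 = False  w3 = True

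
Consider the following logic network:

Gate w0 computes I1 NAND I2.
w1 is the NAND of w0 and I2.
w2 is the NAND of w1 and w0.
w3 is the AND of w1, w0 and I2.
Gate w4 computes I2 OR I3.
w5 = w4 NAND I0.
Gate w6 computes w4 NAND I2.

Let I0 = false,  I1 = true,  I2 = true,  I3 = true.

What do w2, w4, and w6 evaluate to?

w0 = I1 NAND I2 = true NAND true = false
w1 = w0 NAND I2 = false NAND true = true
w2 = w1 NAND w0 = true NAND false = true
w4 = I2 OR I3 = true OR true = true
w6 = w4 NAND I2 = true NAND true = false

w2 = true, w4 = true, w6 = false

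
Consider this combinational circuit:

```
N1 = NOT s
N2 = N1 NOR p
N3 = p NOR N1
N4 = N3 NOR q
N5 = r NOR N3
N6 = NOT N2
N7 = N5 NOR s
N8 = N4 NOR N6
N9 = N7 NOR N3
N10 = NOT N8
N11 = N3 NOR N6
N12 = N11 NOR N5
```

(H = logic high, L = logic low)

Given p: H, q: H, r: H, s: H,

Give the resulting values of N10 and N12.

N10 = H  N12 = H

N1 = NOT s = NOT H = L
N2 = N1 NOR p = L NOR H = L
N3 = p NOR N1 = H NOR L = L
N4 = N3 NOR q = L NOR H = L
N5 = r NOR N3 = H NOR L = L
N6 = NOT N2 = NOT L = H
N8 = N4 NOR N6 = L NOR H = L
N10 = NOT N8 = NOT L = H
N11 = N3 NOR N6 = L NOR H = L
N12 = N11 NOR N5 = L NOR L = H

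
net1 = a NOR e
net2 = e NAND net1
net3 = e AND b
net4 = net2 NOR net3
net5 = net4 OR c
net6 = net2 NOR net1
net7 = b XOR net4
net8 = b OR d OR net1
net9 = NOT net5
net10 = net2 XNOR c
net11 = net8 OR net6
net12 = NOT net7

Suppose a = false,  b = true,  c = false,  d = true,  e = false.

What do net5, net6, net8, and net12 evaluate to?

net1 = a NOR e = false NOR false = true
net2 = e NAND net1 = false NAND true = true
net3 = e AND b = false AND true = false
net4 = net2 NOR net3 = true NOR false = false
net5 = net4 OR c = false OR false = false
net6 = net2 NOR net1 = true NOR true = false
net7 = b XOR net4 = true XOR false = true
net8 = b OR d OR net1 = true OR true OR true = true
net12 = NOT net7 = NOT true = false

net5 = false; net6 = false; net8 = true; net12 = false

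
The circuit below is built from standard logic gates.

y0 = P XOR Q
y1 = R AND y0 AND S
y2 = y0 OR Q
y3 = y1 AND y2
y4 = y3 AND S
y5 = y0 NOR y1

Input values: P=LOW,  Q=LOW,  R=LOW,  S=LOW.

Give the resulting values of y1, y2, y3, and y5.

y1 = LOW; y2 = LOW; y3 = LOW; y5 = HIGH

y0 = P XOR Q = LOW XOR LOW = LOW
y1 = R AND y0 AND S = LOW AND LOW AND LOW = LOW
y2 = y0 OR Q = LOW OR LOW = LOW
y3 = y1 AND y2 = LOW AND LOW = LOW
y5 = y0 NOR y1 = LOW NOR LOW = HIGH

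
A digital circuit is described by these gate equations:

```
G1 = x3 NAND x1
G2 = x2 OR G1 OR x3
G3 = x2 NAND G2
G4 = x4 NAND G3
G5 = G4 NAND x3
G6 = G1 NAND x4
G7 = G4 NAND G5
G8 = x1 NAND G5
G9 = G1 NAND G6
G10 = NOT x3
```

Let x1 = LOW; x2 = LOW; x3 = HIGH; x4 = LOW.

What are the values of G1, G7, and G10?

G1 = x3 NAND x1 = HIGH NAND LOW = HIGH
G2 = x2 OR G1 OR x3 = LOW OR HIGH OR HIGH = HIGH
G3 = x2 NAND G2 = LOW NAND HIGH = HIGH
G4 = x4 NAND G3 = LOW NAND HIGH = HIGH
G5 = G4 NAND x3 = HIGH NAND HIGH = LOW
G7 = G4 NAND G5 = HIGH NAND LOW = HIGH
G10 = NOT x3 = NOT HIGH = LOW

G1 = HIGH, G7 = HIGH, G10 = LOW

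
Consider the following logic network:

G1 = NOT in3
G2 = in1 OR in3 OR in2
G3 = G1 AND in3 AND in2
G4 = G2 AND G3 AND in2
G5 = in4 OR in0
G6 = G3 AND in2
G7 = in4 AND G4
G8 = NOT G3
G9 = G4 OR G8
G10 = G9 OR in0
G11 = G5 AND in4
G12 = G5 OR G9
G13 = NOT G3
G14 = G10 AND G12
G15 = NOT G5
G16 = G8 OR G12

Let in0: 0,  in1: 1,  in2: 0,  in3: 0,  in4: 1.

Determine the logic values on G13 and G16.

G1 = NOT in3 = NOT 0 = 1
G2 = in1 OR in3 OR in2 = 1 OR 0 OR 0 = 1
G3 = G1 AND in3 AND in2 = 1 AND 0 AND 0 = 0
G4 = G2 AND G3 AND in2 = 1 AND 0 AND 0 = 0
G5 = in4 OR in0 = 1 OR 0 = 1
G8 = NOT G3 = NOT 0 = 1
G9 = G4 OR G8 = 0 OR 1 = 1
G12 = G5 OR G9 = 1 OR 1 = 1
G13 = NOT G3 = NOT 0 = 1
G16 = G8 OR G12 = 1 OR 1 = 1

G13 = 1  G16 = 1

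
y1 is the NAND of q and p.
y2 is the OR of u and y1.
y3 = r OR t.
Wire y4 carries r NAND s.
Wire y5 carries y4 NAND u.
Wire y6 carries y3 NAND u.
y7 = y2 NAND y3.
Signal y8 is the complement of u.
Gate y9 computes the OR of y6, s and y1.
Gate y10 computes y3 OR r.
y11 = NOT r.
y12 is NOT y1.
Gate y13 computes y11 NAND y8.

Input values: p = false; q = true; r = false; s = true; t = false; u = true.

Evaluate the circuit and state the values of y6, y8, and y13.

y6 = true, y8 = false, y13 = true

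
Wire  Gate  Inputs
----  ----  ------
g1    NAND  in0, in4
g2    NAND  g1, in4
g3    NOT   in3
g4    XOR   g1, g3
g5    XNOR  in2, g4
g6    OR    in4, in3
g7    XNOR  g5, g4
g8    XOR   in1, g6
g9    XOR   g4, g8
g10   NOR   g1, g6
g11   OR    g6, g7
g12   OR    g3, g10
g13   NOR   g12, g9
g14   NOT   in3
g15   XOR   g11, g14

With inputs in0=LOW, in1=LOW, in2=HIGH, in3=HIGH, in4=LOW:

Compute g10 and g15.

g10 = LOW; g15 = HIGH

g1 = in0 NAND in4 = LOW NAND LOW = HIGH
g3 = NOT in3 = NOT HIGH = LOW
g4 = g1 XOR g3 = HIGH XOR LOW = HIGH
g5 = in2 XNOR g4 = HIGH XNOR HIGH = HIGH
g6 = in4 OR in3 = LOW OR HIGH = HIGH
g7 = g5 XNOR g4 = HIGH XNOR HIGH = HIGH
g10 = g1 NOR g6 = HIGH NOR HIGH = LOW
g11 = g6 OR g7 = HIGH OR HIGH = HIGH
g14 = NOT in3 = NOT HIGH = LOW
g15 = g11 XOR g14 = HIGH XOR LOW = HIGH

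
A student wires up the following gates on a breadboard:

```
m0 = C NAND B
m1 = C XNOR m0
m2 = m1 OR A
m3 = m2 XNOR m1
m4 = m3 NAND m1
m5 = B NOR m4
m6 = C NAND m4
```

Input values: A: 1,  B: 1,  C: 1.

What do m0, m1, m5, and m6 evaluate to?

m0 = 0  m1 = 0  m5 = 0  m6 = 0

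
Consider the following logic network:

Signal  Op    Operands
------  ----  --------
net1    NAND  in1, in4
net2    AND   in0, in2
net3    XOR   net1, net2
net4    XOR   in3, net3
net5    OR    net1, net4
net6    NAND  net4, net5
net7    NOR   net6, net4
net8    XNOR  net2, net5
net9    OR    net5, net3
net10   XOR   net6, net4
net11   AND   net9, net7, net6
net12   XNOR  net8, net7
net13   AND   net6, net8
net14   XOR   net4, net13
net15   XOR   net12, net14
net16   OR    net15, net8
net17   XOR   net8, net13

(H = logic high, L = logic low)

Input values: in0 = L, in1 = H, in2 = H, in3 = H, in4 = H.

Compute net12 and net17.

net12 = H, net17 = L

net1 = in1 NAND in4 = H NAND H = L
net2 = in0 AND in2 = L AND H = L
net3 = net1 XOR net2 = L XOR L = L
net4 = in3 XOR net3 = H XOR L = H
net5 = net1 OR net4 = L OR H = H
net6 = net4 NAND net5 = H NAND H = L
net7 = net6 NOR net4 = L NOR H = L
net8 = net2 XNOR net5 = L XNOR H = L
net12 = net8 XNOR net7 = L XNOR L = H
net13 = net6 AND net8 = L AND L = L
net17 = net8 XOR net13 = L XOR L = L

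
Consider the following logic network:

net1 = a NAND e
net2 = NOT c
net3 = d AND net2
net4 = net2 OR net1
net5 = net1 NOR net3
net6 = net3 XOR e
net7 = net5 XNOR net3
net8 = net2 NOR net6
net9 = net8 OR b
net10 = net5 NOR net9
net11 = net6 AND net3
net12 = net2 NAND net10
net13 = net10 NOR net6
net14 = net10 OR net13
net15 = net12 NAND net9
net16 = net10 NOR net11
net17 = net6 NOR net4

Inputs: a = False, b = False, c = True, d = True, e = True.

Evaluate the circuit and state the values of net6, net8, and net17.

net6 = True; net8 = False; net17 = False

net1 = a NAND e = False NAND True = True
net2 = NOT c = NOT True = False
net3 = d AND net2 = True AND False = False
net4 = net2 OR net1 = False OR True = True
net6 = net3 XOR e = False XOR True = True
net8 = net2 NOR net6 = False NOR True = False
net17 = net6 NOR net4 = True NOR True = False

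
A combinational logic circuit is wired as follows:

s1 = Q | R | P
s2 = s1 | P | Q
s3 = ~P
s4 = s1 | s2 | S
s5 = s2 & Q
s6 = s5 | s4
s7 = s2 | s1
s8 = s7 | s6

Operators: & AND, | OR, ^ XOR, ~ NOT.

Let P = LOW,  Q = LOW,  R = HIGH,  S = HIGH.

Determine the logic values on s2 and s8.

s1 = Q OR R OR P = LOW OR HIGH OR LOW = HIGH
s2 = s1 OR P OR Q = HIGH OR LOW OR LOW = HIGH
s4 = s1 OR s2 OR S = HIGH OR HIGH OR HIGH = HIGH
s5 = s2 AND Q = HIGH AND LOW = LOW
s6 = s5 OR s4 = LOW OR HIGH = HIGH
s7 = s2 OR s1 = HIGH OR HIGH = HIGH
s8 = s7 OR s6 = HIGH OR HIGH = HIGH

s2 = HIGH; s8 = HIGH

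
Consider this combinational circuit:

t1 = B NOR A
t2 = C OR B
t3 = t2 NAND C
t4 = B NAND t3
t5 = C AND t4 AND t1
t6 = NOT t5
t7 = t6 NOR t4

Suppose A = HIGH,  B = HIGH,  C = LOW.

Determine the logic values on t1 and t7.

t1 = B NOR A = HIGH NOR HIGH = LOW
t2 = C OR B = LOW OR HIGH = HIGH
t3 = t2 NAND C = HIGH NAND LOW = HIGH
t4 = B NAND t3 = HIGH NAND HIGH = LOW
t5 = C AND t4 AND t1 = LOW AND LOW AND LOW = LOW
t6 = NOT t5 = NOT LOW = HIGH
t7 = t6 NOR t4 = HIGH NOR LOW = LOW

t1 = LOW, t7 = LOW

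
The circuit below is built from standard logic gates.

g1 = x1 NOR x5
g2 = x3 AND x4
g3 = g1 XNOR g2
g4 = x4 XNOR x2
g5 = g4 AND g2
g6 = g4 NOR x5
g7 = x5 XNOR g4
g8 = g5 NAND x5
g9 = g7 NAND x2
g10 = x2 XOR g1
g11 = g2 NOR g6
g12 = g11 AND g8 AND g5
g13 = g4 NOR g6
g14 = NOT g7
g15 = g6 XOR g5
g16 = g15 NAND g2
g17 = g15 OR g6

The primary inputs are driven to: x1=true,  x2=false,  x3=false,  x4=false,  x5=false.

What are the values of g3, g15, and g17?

g3 = true, g15 = false, g17 = false

g1 = x1 NOR x5 = true NOR false = false
g2 = x3 AND x4 = false AND false = false
g3 = g1 XNOR g2 = false XNOR false = true
g4 = x4 XNOR x2 = false XNOR false = true
g5 = g4 AND g2 = true AND false = false
g6 = g4 NOR x5 = true NOR false = false
g15 = g6 XOR g5 = false XOR false = false
g17 = g15 OR g6 = false OR false = false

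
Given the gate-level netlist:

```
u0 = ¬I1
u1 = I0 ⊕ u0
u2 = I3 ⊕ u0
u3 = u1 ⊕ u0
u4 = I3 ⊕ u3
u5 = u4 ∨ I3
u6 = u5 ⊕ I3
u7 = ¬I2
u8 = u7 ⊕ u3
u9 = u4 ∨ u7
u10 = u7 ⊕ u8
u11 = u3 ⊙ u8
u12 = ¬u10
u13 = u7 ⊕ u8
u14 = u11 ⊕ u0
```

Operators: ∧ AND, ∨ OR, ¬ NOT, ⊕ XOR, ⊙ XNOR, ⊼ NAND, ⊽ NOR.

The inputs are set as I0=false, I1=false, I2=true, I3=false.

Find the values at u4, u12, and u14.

u4 = false, u12 = true, u14 = false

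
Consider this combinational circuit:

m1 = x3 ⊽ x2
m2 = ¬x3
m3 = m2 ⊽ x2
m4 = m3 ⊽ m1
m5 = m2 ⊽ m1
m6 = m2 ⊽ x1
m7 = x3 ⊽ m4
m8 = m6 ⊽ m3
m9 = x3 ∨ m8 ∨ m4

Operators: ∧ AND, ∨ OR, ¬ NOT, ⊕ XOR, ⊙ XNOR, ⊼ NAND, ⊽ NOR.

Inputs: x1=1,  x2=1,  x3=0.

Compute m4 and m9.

m1 = x3 NOR x2 = 0 NOR 1 = 0
m2 = NOT x3 = NOT 0 = 1
m3 = m2 NOR x2 = 1 NOR 1 = 0
m4 = m3 NOR m1 = 0 NOR 0 = 1
m6 = m2 NOR x1 = 1 NOR 1 = 0
m8 = m6 NOR m3 = 0 NOR 0 = 1
m9 = x3 OR m8 OR m4 = 0 OR 1 OR 1 = 1

m4 = 1, m9 = 1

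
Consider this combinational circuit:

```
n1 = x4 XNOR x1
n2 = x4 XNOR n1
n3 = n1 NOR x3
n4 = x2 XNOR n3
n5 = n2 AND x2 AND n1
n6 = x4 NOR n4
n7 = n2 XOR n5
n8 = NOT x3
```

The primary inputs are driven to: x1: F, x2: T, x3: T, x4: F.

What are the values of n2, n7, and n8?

n1 = x4 XNOR x1 = F XNOR F = T
n2 = x4 XNOR n1 = F XNOR T = F
n5 = n2 AND x2 AND n1 = F AND T AND T = F
n7 = n2 XOR n5 = F XOR F = F
n8 = NOT x3 = NOT T = F

n2 = F, n7 = F, n8 = F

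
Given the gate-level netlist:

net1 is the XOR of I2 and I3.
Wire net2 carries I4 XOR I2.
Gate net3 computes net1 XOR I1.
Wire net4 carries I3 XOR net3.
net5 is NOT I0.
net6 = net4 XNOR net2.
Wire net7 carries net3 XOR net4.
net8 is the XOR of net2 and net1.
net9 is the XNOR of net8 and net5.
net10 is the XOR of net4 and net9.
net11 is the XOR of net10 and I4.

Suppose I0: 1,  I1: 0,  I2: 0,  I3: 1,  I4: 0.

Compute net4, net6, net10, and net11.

net1 = I2 XOR I3 = 0 XOR 1 = 1
net2 = I4 XOR I2 = 0 XOR 0 = 0
net3 = net1 XOR I1 = 1 XOR 0 = 1
net4 = I3 XOR net3 = 1 XOR 1 = 0
net5 = NOT I0 = NOT 1 = 0
net6 = net4 XNOR net2 = 0 XNOR 0 = 1
net8 = net2 XOR net1 = 0 XOR 1 = 1
net9 = net8 XNOR net5 = 1 XNOR 0 = 0
net10 = net4 XOR net9 = 0 XOR 0 = 0
net11 = net10 XOR I4 = 0 XOR 0 = 0

net4 = 0, net6 = 1, net10 = 0, net11 = 0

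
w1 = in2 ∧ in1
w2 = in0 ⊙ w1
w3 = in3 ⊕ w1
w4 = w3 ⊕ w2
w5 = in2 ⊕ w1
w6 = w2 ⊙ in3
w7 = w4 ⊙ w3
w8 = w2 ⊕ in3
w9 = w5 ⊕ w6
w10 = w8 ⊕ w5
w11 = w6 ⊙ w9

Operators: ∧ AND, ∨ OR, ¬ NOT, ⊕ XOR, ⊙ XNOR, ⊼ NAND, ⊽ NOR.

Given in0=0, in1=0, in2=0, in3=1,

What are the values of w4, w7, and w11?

w1 = in2 AND in1 = 0 AND 0 = 0
w2 = in0 XNOR w1 = 0 XNOR 0 = 1
w3 = in3 XOR w1 = 1 XOR 0 = 1
w4 = w3 XOR w2 = 1 XOR 1 = 0
w5 = in2 XOR w1 = 0 XOR 0 = 0
w6 = w2 XNOR in3 = 1 XNOR 1 = 1
w7 = w4 XNOR w3 = 0 XNOR 1 = 0
w9 = w5 XOR w6 = 0 XOR 1 = 1
w11 = w6 XNOR w9 = 1 XNOR 1 = 1

w4 = 0  w7 = 0  w11 = 1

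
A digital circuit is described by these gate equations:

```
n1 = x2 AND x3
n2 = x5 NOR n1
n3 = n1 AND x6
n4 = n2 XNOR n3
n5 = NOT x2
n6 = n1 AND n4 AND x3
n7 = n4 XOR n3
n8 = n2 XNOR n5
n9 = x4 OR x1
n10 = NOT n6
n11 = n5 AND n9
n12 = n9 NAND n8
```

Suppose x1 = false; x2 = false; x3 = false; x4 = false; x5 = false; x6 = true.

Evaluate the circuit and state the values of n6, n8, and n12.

n1 = x2 AND x3 = false AND false = false
n2 = x5 NOR n1 = false NOR false = true
n3 = n1 AND x6 = false AND true = false
n4 = n2 XNOR n3 = true XNOR false = false
n5 = NOT x2 = NOT false = true
n6 = n1 AND n4 AND x3 = false AND false AND false = false
n8 = n2 XNOR n5 = true XNOR true = true
n9 = x4 OR x1 = false OR false = false
n12 = n9 NAND n8 = false NAND true = true

n6 = false, n8 = true, n12 = true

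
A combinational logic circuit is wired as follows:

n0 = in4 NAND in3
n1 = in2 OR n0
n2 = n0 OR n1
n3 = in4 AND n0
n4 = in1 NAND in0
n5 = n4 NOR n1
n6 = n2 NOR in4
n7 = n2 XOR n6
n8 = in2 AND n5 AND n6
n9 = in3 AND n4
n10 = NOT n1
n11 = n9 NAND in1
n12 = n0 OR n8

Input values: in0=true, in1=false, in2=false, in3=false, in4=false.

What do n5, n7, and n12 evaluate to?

n5 = false  n7 = true  n12 = true

n0 = in4 NAND in3 = false NAND false = true
n1 = in2 OR n0 = false OR true = true
n2 = n0 OR n1 = true OR true = true
n4 = in1 NAND in0 = false NAND true = true
n5 = n4 NOR n1 = true NOR true = false
n6 = n2 NOR in4 = true NOR false = false
n7 = n2 XOR n6 = true XOR false = true
n8 = in2 AND n5 AND n6 = false AND false AND false = false
n12 = n0 OR n8 = true OR false = true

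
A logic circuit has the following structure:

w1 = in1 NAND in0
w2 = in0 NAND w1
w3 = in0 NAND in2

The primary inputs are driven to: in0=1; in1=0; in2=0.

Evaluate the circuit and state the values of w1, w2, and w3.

w1 = in1 NAND in0 = 0 NAND 1 = 1
w2 = in0 NAND w1 = 1 NAND 1 = 0
w3 = in0 NAND in2 = 1 NAND 0 = 1

w1 = 1  w2 = 0  w3 = 1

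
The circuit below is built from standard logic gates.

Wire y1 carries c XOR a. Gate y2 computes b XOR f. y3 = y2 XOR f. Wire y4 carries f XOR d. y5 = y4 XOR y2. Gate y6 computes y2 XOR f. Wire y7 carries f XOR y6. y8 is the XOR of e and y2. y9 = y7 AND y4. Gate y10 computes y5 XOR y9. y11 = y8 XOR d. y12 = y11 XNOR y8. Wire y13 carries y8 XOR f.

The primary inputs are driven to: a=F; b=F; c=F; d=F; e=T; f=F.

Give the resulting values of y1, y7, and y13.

y1 = c XOR a = F XOR F = F
y2 = b XOR f = F XOR F = F
y6 = y2 XOR f = F XOR F = F
y7 = f XOR y6 = F XOR F = F
y8 = e XOR y2 = T XOR F = T
y13 = y8 XOR f = T XOR F = T

y1 = F, y7 = F, y13 = T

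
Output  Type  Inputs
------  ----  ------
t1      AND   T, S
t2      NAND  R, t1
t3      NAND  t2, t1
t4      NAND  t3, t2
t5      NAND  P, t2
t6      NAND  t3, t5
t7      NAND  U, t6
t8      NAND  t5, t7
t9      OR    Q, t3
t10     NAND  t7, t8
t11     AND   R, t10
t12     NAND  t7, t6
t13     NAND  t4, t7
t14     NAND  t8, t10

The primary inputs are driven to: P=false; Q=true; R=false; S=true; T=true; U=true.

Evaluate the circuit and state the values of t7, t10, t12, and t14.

t7 = false, t10 = true, t12 = true, t14 = false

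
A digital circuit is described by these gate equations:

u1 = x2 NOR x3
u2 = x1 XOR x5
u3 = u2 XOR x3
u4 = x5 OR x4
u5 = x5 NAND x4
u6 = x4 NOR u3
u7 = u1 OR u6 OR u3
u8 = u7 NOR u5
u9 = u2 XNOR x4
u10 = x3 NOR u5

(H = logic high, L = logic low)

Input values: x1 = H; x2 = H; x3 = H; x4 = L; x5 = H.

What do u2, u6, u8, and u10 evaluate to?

u1 = x2 NOR x3 = H NOR H = L
u2 = x1 XOR x5 = H XOR H = L
u3 = u2 XOR x3 = L XOR H = H
u5 = x5 NAND x4 = H NAND L = H
u6 = x4 NOR u3 = L NOR H = L
u7 = u1 OR u6 OR u3 = L OR L OR H = H
u8 = u7 NOR u5 = H NOR H = L
u10 = x3 NOR u5 = H NOR H = L

u2 = L, u6 = L, u8 = L, u10 = L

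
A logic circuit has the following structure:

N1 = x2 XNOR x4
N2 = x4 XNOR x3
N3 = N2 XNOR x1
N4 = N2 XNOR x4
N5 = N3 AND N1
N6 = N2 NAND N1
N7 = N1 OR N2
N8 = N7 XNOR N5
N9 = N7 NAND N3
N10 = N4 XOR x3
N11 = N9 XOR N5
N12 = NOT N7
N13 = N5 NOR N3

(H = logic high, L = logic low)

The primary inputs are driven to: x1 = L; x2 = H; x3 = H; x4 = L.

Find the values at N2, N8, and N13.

N1 = x2 XNOR x4 = H XNOR L = L
N2 = x4 XNOR x3 = L XNOR H = L
N3 = N2 XNOR x1 = L XNOR L = H
N5 = N3 AND N1 = H AND L = L
N7 = N1 OR N2 = L OR L = L
N8 = N7 XNOR N5 = L XNOR L = H
N13 = N5 NOR N3 = L NOR H = L

N2 = L, N8 = H, N13 = L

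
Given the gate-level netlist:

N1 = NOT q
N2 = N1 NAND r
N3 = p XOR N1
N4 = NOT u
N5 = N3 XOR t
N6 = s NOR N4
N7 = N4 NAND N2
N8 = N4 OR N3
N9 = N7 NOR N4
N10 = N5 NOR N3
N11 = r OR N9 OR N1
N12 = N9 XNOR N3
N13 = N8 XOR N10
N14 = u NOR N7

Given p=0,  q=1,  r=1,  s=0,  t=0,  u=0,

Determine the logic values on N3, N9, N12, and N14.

N3 = 0; N9 = 0; N12 = 1; N14 = 1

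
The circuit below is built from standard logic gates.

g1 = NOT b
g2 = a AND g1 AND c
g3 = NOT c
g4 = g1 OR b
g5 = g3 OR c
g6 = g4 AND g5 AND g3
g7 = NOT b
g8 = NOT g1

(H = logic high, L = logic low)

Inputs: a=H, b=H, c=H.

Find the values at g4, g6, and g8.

g4 = H, g6 = L, g8 = H

g1 = NOT b = NOT H = L
g3 = NOT c = NOT H = L
g4 = g1 OR b = L OR H = H
g5 = g3 OR c = L OR H = H
g6 = g4 AND g5 AND g3 = H AND H AND L = L
g8 = NOT g1 = NOT L = H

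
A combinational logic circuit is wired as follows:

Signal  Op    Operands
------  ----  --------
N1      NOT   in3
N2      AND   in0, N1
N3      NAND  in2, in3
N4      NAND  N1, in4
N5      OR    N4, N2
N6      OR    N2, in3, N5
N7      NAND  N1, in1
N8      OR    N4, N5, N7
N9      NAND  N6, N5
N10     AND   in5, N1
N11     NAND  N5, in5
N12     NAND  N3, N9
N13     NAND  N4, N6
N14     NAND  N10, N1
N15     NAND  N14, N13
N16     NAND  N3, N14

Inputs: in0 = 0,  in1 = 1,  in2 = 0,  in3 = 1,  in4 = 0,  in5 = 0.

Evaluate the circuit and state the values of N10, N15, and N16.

N10 = 0, N15 = 1, N16 = 0

N1 = NOT in3 = NOT 1 = 0
N2 = in0 AND N1 = 0 AND 0 = 0
N3 = in2 NAND in3 = 0 NAND 1 = 1
N4 = N1 NAND in4 = 0 NAND 0 = 1
N5 = N4 OR N2 = 1 OR 0 = 1
N6 = N2 OR in3 OR N5 = 0 OR 1 OR 1 = 1
N10 = in5 AND N1 = 0 AND 0 = 0
N13 = N4 NAND N6 = 1 NAND 1 = 0
N14 = N10 NAND N1 = 0 NAND 0 = 1
N15 = N14 NAND N13 = 1 NAND 0 = 1
N16 = N3 NAND N14 = 1 NAND 1 = 0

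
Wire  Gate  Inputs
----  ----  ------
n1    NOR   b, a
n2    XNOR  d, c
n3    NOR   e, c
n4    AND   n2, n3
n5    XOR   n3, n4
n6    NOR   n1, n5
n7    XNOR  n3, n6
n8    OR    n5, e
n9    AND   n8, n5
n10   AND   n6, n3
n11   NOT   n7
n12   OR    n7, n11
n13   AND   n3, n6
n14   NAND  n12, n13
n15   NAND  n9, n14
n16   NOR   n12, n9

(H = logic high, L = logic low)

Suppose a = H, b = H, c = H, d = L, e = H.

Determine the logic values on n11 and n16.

n1 = b NOR a = H NOR H = L
n2 = d XNOR c = L XNOR H = L
n3 = e NOR c = H NOR H = L
n4 = n2 AND n3 = L AND L = L
n5 = n3 XOR n4 = L XOR L = L
n6 = n1 NOR n5 = L NOR L = H
n7 = n3 XNOR n6 = L XNOR H = L
n8 = n5 OR e = L OR H = H
n9 = n8 AND n5 = H AND L = L
n11 = NOT n7 = NOT L = H
n12 = n7 OR n11 = L OR H = H
n16 = n12 NOR n9 = H NOR L = L

n11 = H; n16 = L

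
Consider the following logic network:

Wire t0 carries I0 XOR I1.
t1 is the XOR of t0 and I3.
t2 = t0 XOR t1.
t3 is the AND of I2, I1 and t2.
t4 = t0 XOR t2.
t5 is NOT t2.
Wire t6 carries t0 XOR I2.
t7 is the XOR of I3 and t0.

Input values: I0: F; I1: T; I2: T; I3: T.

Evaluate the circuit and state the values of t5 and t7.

t0 = I0 XOR I1 = F XOR T = T
t1 = t0 XOR I3 = T XOR T = F
t2 = t0 XOR t1 = T XOR F = T
t5 = NOT t2 = NOT T = F
t7 = I3 XOR t0 = T XOR T = F

t5 = F; t7 = F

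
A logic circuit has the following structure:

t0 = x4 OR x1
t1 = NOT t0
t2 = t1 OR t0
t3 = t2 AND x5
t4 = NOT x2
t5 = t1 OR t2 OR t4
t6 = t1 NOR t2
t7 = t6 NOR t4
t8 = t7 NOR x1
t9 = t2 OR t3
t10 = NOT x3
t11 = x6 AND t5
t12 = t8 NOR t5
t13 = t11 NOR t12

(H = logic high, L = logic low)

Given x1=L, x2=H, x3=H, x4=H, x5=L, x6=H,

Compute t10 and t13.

t10 = L, t13 = L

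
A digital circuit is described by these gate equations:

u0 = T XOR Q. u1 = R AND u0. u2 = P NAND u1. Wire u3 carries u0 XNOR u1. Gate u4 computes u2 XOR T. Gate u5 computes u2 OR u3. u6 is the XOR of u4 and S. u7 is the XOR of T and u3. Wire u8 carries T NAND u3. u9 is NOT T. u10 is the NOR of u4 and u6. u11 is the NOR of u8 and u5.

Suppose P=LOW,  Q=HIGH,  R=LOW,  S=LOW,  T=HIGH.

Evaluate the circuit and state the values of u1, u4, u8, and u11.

u1 = LOW  u4 = LOW  u8 = LOW  u11 = LOW

u0 = T XOR Q = HIGH XOR HIGH = LOW
u1 = R AND u0 = LOW AND LOW = LOW
u2 = P NAND u1 = LOW NAND LOW = HIGH
u3 = u0 XNOR u1 = LOW XNOR LOW = HIGH
u4 = u2 XOR T = HIGH XOR HIGH = LOW
u5 = u2 OR u3 = HIGH OR HIGH = HIGH
u8 = T NAND u3 = HIGH NAND HIGH = LOW
u11 = u8 NOR u5 = LOW NOR HIGH = LOW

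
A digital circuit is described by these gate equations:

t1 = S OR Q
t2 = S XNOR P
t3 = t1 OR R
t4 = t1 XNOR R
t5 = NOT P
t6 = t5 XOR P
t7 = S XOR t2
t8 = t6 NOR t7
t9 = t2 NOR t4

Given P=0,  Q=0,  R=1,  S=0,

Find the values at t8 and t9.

t8 = 0  t9 = 0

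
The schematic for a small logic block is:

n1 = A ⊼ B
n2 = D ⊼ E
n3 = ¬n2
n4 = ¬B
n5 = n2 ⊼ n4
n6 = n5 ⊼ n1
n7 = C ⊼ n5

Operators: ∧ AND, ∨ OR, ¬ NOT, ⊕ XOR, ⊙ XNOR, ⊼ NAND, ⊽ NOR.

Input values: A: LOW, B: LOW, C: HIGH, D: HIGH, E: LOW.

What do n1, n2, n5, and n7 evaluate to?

n1 = A NAND B = LOW NAND LOW = HIGH
n2 = D NAND E = HIGH NAND LOW = HIGH
n4 = NOT B = NOT LOW = HIGH
n5 = n2 NAND n4 = HIGH NAND HIGH = LOW
n7 = C NAND n5 = HIGH NAND LOW = HIGH

n1 = HIGH, n2 = HIGH, n5 = LOW, n7 = HIGH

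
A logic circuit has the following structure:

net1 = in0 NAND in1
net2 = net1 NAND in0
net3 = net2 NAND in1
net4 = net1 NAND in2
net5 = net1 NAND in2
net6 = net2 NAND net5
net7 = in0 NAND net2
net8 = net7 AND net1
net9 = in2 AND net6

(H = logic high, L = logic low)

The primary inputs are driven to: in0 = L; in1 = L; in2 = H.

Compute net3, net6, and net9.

net3 = H, net6 = H, net9 = H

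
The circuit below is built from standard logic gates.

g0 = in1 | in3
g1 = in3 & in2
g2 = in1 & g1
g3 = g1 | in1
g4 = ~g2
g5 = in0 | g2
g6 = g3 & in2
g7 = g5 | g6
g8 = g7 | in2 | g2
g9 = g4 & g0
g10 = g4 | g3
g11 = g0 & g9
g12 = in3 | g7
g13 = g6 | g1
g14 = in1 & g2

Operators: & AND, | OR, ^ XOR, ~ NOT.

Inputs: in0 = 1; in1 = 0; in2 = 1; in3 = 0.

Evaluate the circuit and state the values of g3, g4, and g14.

g3 = 0; g4 = 1; g14 = 0

g1 = in3 AND in2 = 0 AND 1 = 0
g2 = in1 AND g1 = 0 AND 0 = 0
g3 = g1 OR in1 = 0 OR 0 = 0
g4 = NOT g2 = NOT 0 = 1
g14 = in1 AND g2 = 0 AND 0 = 0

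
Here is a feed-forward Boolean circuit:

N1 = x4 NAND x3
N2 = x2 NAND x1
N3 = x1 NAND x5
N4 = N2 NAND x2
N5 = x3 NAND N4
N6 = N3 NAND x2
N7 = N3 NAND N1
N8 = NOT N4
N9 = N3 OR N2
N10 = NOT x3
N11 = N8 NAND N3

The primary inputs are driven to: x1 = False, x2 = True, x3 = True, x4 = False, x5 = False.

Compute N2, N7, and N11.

N2 = True, N7 = False, N11 = False

N1 = x4 NAND x3 = False NAND True = True
N2 = x2 NAND x1 = True NAND False = True
N3 = x1 NAND x5 = False NAND False = True
N4 = N2 NAND x2 = True NAND True = False
N7 = N3 NAND N1 = True NAND True = False
N8 = NOT N4 = NOT False = True
N11 = N8 NAND N3 = True NAND True = False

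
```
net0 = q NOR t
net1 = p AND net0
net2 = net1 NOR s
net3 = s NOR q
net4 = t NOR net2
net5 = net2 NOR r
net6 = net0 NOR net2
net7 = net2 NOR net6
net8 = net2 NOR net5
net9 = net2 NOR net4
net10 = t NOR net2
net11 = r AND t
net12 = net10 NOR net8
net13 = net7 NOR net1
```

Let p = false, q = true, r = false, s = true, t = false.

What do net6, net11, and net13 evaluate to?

net0 = q NOR t = true NOR false = false
net1 = p AND net0 = false AND false = false
net2 = net1 NOR s = false NOR true = false
net6 = net0 NOR net2 = false NOR false = true
net7 = net2 NOR net6 = false NOR true = false
net11 = r AND t = false AND false = false
net13 = net7 NOR net1 = false NOR false = true

net6 = true  net11 = false  net13 = true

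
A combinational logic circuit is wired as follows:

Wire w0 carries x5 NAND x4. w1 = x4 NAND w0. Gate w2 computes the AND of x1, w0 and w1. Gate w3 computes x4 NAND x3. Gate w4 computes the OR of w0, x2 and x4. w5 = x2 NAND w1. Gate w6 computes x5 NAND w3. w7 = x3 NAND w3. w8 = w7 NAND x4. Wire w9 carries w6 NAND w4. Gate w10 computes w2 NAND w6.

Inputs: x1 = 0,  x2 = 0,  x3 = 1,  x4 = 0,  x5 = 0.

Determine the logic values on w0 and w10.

w0 = x5 NAND x4 = 0 NAND 0 = 1
w1 = x4 NAND w0 = 0 NAND 1 = 1
w2 = x1 AND w0 AND w1 = 0 AND 1 AND 1 = 0
w3 = x4 NAND x3 = 0 NAND 1 = 1
w6 = x5 NAND w3 = 0 NAND 1 = 1
w10 = w2 NAND w6 = 0 NAND 1 = 1

w0 = 1, w10 = 1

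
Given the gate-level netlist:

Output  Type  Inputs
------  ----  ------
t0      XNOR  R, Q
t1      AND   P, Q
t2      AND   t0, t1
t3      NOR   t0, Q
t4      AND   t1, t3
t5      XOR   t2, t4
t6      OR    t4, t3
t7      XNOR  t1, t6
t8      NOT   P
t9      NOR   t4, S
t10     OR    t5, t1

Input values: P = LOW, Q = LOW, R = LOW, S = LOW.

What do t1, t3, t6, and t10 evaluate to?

t1 = LOW, t3 = LOW, t6 = LOW, t10 = LOW

t0 = R XNOR Q = LOW XNOR LOW = HIGH
t1 = P AND Q = LOW AND LOW = LOW
t2 = t0 AND t1 = HIGH AND LOW = LOW
t3 = t0 NOR Q = HIGH NOR LOW = LOW
t4 = t1 AND t3 = LOW AND LOW = LOW
t5 = t2 XOR t4 = LOW XOR LOW = LOW
t6 = t4 OR t3 = LOW OR LOW = LOW
t10 = t5 OR t1 = LOW OR LOW = LOW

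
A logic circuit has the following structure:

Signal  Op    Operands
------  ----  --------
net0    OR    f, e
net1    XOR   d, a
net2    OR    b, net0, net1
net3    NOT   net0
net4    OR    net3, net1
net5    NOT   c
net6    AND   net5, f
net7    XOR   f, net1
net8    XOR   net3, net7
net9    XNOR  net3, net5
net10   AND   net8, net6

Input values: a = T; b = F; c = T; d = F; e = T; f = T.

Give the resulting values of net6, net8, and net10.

net0 = f OR e = T OR T = T
net1 = d XOR a = F XOR T = T
net3 = NOT net0 = NOT T = F
net5 = NOT c = NOT T = F
net6 = net5 AND f = F AND T = F
net7 = f XOR net1 = T XOR T = F
net8 = net3 XOR net7 = F XOR F = F
net10 = net8 AND net6 = F AND F = F

net6 = F, net8 = F, net10 = F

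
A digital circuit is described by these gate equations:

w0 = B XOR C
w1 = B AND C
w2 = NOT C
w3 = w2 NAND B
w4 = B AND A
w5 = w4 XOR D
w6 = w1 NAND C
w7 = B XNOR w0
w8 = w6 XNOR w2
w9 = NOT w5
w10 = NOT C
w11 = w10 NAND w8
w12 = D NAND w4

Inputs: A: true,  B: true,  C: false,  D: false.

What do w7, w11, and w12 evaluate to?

w0 = B XOR C = true XOR false = true
w1 = B AND C = true AND false = false
w2 = NOT C = NOT false = true
w4 = B AND A = true AND true = true
w6 = w1 NAND C = false NAND false = true
w7 = B XNOR w0 = true XNOR true = true
w8 = w6 XNOR w2 = true XNOR true = true
w10 = NOT C = NOT false = true
w11 = w10 NAND w8 = true NAND true = false
w12 = D NAND w4 = false NAND true = true

w7 = true, w11 = false, w12 = true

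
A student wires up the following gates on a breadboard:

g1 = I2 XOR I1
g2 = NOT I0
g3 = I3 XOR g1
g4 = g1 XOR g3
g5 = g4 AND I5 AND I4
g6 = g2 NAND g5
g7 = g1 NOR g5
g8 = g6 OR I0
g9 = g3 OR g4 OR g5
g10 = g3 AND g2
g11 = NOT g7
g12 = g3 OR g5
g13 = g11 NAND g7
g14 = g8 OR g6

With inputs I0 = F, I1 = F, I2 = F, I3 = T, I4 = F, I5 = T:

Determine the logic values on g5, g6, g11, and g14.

g5 = F, g6 = T, g11 = F, g14 = T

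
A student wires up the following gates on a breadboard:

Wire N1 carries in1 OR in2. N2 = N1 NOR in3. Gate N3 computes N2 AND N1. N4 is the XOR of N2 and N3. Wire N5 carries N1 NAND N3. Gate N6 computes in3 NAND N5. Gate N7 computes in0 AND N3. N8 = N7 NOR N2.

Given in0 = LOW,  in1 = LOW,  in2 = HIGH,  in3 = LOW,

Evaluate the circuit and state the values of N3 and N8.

N3 = LOW, N8 = HIGH

N1 = in1 OR in2 = LOW OR HIGH = HIGH
N2 = N1 NOR in3 = HIGH NOR LOW = LOW
N3 = N2 AND N1 = LOW AND HIGH = LOW
N7 = in0 AND N3 = LOW AND LOW = LOW
N8 = N7 NOR N2 = LOW NOR LOW = HIGH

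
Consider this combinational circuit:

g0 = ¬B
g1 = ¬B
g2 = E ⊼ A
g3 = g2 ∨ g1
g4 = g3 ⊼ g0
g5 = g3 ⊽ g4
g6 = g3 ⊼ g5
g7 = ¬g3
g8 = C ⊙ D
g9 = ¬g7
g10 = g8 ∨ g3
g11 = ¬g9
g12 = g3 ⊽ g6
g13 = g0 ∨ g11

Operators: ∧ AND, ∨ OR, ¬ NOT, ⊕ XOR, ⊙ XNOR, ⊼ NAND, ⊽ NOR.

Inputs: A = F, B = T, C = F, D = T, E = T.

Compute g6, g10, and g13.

g0 = NOT B = NOT T = F
g1 = NOT B = NOT T = F
g2 = E NAND A = T NAND F = T
g3 = g2 OR g1 = T OR F = T
g4 = g3 NAND g0 = T NAND F = T
g5 = g3 NOR g4 = T NOR T = F
g6 = g3 NAND g5 = T NAND F = T
g7 = NOT g3 = NOT T = F
g8 = C XNOR D = F XNOR T = F
g9 = NOT g7 = NOT F = T
g10 = g8 OR g3 = F OR T = T
g11 = NOT g9 = NOT T = F
g13 = g0 OR g11 = F OR F = F

g6 = T; g10 = T; g13 = F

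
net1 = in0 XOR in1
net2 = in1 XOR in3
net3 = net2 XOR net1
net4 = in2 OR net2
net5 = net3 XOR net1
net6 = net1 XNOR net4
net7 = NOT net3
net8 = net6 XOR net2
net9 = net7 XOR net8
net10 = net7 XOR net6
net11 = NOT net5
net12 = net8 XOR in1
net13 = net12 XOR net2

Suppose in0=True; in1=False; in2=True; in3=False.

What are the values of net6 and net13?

net1 = in0 XOR in1 = True XOR False = True
net2 = in1 XOR in3 = False XOR False = False
net4 = in2 OR net2 = True OR False = True
net6 = net1 XNOR net4 = True XNOR True = True
net8 = net6 XOR net2 = True XOR False = True
net12 = net8 XOR in1 = True XOR False = True
net13 = net12 XOR net2 = True XOR False = True

net6 = True, net13 = True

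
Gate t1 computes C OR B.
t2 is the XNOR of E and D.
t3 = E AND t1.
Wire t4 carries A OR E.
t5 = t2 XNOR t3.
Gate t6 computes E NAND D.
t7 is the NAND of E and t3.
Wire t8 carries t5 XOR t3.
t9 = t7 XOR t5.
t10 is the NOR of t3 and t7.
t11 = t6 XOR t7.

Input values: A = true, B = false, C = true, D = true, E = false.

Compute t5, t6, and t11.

t5 = true, t6 = true, t11 = false

t1 = C OR B = true OR false = true
t2 = E XNOR D = false XNOR true = false
t3 = E AND t1 = false AND true = false
t5 = t2 XNOR t3 = false XNOR false = true
t6 = E NAND D = false NAND true = true
t7 = E NAND t3 = false NAND false = true
t11 = t6 XOR t7 = true XOR true = false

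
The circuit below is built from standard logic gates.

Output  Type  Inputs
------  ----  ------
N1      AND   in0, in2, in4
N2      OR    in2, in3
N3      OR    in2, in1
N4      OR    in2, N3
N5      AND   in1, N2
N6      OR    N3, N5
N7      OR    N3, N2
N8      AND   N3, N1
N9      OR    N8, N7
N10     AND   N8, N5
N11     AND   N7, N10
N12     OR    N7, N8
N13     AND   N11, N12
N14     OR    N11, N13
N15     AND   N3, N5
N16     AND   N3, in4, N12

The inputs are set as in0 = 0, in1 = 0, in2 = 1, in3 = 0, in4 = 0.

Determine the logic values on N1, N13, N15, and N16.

N1 = 0; N13 = 0; N15 = 0; N16 = 0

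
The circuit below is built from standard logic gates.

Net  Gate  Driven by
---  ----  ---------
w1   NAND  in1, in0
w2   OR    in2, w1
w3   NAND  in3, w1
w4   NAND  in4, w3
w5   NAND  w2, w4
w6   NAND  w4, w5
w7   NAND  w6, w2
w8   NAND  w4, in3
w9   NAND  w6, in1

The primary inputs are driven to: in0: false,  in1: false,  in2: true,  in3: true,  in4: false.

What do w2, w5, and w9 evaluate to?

w2 = true  w5 = false  w9 = true

w1 = in1 NAND in0 = false NAND false = true
w2 = in2 OR w1 = true OR true = true
w3 = in3 NAND w1 = true NAND true = false
w4 = in4 NAND w3 = false NAND false = true
w5 = w2 NAND w4 = true NAND true = false
w6 = w4 NAND w5 = true NAND false = true
w9 = w6 NAND in1 = true NAND false = true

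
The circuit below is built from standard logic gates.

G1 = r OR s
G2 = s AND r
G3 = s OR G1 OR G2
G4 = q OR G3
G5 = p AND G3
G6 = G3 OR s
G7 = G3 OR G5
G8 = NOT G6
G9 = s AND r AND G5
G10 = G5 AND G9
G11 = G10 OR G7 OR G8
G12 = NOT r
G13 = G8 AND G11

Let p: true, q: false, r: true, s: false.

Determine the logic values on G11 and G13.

G11 = true, G13 = false

G1 = r OR s = true OR false = true
G2 = s AND r = false AND true = false
G3 = s OR G1 OR G2 = false OR true OR false = true
G5 = p AND G3 = true AND true = true
G6 = G3 OR s = true OR false = true
G7 = G3 OR G5 = true OR true = true
G8 = NOT G6 = NOT true = false
G9 = s AND r AND G5 = false AND true AND true = false
G10 = G5 AND G9 = true AND false = false
G11 = G10 OR G7 OR G8 = false OR true OR false = true
G13 = G8 AND G11 = false AND true = false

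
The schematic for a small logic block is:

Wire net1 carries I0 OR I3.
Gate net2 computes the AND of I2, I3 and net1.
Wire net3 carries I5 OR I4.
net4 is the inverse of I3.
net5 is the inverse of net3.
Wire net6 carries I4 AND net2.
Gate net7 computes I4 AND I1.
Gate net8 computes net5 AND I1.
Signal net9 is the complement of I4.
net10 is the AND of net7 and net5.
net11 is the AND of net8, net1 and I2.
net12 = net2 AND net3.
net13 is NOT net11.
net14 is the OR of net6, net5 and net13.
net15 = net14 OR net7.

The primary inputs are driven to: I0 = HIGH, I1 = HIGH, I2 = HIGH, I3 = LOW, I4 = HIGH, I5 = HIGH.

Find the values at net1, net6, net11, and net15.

net1 = HIGH, net6 = LOW, net11 = LOW, net15 = HIGH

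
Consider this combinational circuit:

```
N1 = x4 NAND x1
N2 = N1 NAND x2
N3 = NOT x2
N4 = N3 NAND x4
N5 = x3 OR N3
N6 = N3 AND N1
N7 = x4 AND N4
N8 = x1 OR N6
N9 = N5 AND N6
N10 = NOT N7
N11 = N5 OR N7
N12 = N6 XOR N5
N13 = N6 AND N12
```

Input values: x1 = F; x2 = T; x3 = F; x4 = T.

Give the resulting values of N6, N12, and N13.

N1 = x4 NAND x1 = T NAND F = T
N3 = NOT x2 = NOT T = F
N5 = x3 OR N3 = F OR F = F
N6 = N3 AND N1 = F AND T = F
N12 = N6 XOR N5 = F XOR F = F
N13 = N6 AND N12 = F AND F = F

N6 = F  N12 = F  N13 = F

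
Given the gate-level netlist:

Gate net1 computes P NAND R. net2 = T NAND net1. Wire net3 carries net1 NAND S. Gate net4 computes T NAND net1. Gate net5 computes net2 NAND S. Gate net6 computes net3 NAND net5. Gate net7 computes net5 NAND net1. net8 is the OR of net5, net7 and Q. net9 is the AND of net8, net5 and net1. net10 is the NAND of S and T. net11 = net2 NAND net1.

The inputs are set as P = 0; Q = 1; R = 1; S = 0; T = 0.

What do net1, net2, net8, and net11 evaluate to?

net1 = 1, net2 = 1, net8 = 1, net11 = 0

net1 = P NAND R = 0 NAND 1 = 1
net2 = T NAND net1 = 0 NAND 1 = 1
net5 = net2 NAND S = 1 NAND 0 = 1
net7 = net5 NAND net1 = 1 NAND 1 = 0
net8 = net5 OR net7 OR Q = 1 OR 0 OR 1 = 1
net11 = net2 NAND net1 = 1 NAND 1 = 0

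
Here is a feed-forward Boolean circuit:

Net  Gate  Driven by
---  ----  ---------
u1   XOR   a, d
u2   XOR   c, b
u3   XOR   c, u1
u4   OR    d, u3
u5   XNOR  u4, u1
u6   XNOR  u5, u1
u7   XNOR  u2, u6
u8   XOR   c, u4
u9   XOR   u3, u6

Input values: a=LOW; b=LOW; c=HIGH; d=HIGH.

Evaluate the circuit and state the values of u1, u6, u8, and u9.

u1 = a XOR d = LOW XOR HIGH = HIGH
u3 = c XOR u1 = HIGH XOR HIGH = LOW
u4 = d OR u3 = HIGH OR LOW = HIGH
u5 = u4 XNOR u1 = HIGH XNOR HIGH = HIGH
u6 = u5 XNOR u1 = HIGH XNOR HIGH = HIGH
u8 = c XOR u4 = HIGH XOR HIGH = LOW
u9 = u3 XOR u6 = LOW XOR HIGH = HIGH

u1 = HIGH, u6 = HIGH, u8 = LOW, u9 = HIGH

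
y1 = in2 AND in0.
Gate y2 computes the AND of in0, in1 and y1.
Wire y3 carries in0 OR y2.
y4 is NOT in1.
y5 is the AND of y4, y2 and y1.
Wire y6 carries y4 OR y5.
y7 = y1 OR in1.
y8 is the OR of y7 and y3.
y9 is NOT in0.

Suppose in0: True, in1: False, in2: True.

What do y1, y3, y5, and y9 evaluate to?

y1 = in2 AND in0 = True AND True = True
y2 = in0 AND in1 AND y1 = True AND False AND True = False
y3 = in0 OR y2 = True OR False = True
y4 = NOT in1 = NOT False = True
y5 = y4 AND y2 AND y1 = True AND False AND True = False
y9 = NOT in0 = NOT True = False

y1 = True; y3 = True; y5 = False; y9 = False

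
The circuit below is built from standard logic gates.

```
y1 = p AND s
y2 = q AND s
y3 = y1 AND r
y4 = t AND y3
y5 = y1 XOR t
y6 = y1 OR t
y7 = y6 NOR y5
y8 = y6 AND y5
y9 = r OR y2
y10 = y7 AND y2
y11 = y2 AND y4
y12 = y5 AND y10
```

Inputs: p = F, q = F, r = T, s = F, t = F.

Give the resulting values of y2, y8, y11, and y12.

y1 = p AND s = F AND F = F
y2 = q AND s = F AND F = F
y3 = y1 AND r = F AND T = F
y4 = t AND y3 = F AND F = F
y5 = y1 XOR t = F XOR F = F
y6 = y1 OR t = F OR F = F
y7 = y6 NOR y5 = F NOR F = T
y8 = y6 AND y5 = F AND F = F
y10 = y7 AND y2 = T AND F = F
y11 = y2 AND y4 = F AND F = F
y12 = y5 AND y10 = F AND F = F

y2 = F, y8 = F, y11 = F, y12 = F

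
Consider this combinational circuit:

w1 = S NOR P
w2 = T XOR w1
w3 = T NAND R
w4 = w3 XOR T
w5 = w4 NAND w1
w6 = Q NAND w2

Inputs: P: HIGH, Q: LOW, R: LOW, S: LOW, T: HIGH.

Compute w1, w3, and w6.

w1 = LOW; w3 = HIGH; w6 = HIGH

w1 = S NOR P = LOW NOR HIGH = LOW
w2 = T XOR w1 = HIGH XOR LOW = HIGH
w3 = T NAND R = HIGH NAND LOW = HIGH
w6 = Q NAND w2 = LOW NAND HIGH = HIGH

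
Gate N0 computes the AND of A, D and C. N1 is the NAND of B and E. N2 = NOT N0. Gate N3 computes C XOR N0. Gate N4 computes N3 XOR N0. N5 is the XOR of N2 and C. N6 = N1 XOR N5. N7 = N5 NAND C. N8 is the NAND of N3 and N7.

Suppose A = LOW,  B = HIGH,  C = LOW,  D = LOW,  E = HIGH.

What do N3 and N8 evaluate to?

N3 = LOW, N8 = HIGH

N0 = A AND D AND C = LOW AND LOW AND LOW = LOW
N2 = NOT N0 = NOT LOW = HIGH
N3 = C XOR N0 = LOW XOR LOW = LOW
N5 = N2 XOR C = HIGH XOR LOW = HIGH
N7 = N5 NAND C = HIGH NAND LOW = HIGH
N8 = N3 NAND N7 = LOW NAND HIGH = HIGH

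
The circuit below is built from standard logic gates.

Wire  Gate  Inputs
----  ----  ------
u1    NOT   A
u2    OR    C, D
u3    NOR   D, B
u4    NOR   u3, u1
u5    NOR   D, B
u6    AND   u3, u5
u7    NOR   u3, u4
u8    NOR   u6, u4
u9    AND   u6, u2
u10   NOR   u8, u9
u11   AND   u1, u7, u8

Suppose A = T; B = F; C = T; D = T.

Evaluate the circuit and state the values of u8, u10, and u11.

u8 = F; u10 = T; u11 = F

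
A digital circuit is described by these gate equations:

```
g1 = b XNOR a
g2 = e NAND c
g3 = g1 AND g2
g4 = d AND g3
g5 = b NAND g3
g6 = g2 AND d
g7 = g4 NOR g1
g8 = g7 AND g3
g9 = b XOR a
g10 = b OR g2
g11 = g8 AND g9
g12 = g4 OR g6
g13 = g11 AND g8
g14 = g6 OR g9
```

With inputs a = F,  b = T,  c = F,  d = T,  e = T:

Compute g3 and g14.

g3 = F; g14 = T

g1 = b XNOR a = T XNOR F = F
g2 = e NAND c = T NAND F = T
g3 = g1 AND g2 = F AND T = F
g6 = g2 AND d = T AND T = T
g9 = b XOR a = T XOR F = T
g14 = g6 OR g9 = T OR T = T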